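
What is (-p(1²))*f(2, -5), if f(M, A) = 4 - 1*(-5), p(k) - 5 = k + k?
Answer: -63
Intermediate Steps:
p(k) = 5 + 2*k (p(k) = 5 + (k + k) = 5 + 2*k)
f(M, A) = 9 (f(M, A) = 4 + 5 = 9)
(-p(1²))*f(2, -5) = -(5 + 2*1²)*9 = -(5 + 2*1)*9 = -(5 + 2)*9 = -1*7*9 = -7*9 = -63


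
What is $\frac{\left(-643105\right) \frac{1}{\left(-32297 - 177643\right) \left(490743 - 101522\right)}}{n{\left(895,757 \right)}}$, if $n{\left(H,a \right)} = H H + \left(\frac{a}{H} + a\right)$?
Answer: $\frac{115115795}{11727386763937602156} \approx 9.816 \cdot 10^{-12}$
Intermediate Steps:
$n{\left(H,a \right)} = a + H^{2} + \frac{a}{H}$ ($n{\left(H,a \right)} = H^{2} + \left(a + \frac{a}{H}\right) = a + H^{2} + \frac{a}{H}$)
$\frac{\left(-643105\right) \frac{1}{\left(-32297 - 177643\right) \left(490743 - 101522\right)}}{n{\left(895,757 \right)}} = \frac{\left(-643105\right) \frac{1}{\left(-32297 - 177643\right) \left(490743 - 101522\right)}}{757 + 895^{2} + \frac{757}{895}} = \frac{\left(-643105\right) \frac{1}{\left(-209940\right) 389221}}{757 + 801025 + 757 \cdot \frac{1}{895}} = \frac{\left(-643105\right) \frac{1}{-81713056740}}{757 + 801025 + \frac{757}{895}} = \frac{\left(-643105\right) \left(- \frac{1}{81713056740}\right)}{\frac{717595647}{895}} = \frac{128621}{16342611348} \cdot \frac{895}{717595647} = \frac{115115795}{11727386763937602156}$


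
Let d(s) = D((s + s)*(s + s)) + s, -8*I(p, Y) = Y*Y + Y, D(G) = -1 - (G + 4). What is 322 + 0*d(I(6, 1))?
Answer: 322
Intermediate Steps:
D(G) = -5 - G (D(G) = -1 - (4 + G) = -1 + (-4 - G) = -5 - G)
I(p, Y) = -Y/8 - Y**2/8 (I(p, Y) = -(Y*Y + Y)/8 = -(Y**2 + Y)/8 = -(Y + Y**2)/8 = -Y/8 - Y**2/8)
d(s) = -5 + s - 4*s**2 (d(s) = (-5 - (s + s)*(s + s)) + s = (-5 - 2*s*2*s) + s = (-5 - 4*s**2) + s = -5 + s - 4*s**2)
322 + 0*d(I(6, 1)) = 322 + 0*(-5 - 1/8*1*(1 + 1) - 4*(1 + 1)**2/64) = 322 + 0*(-5 - 1/8*1*2 - 4*(-1/8*1*2)**2) = 322 + 0*(-5 - 1/4 - 4*(-1/4)**2) = 322 + 0*(-5 - 1/4 - 4*1/16) = 322 + 0*(-5 - 1/4 - 1/4) = 322 + 0*(-11/2) = 322 + 0 = 322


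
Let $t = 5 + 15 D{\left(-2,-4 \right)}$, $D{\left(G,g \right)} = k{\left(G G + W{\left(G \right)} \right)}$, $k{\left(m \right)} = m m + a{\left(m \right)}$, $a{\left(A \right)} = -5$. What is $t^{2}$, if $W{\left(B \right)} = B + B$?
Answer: $4900$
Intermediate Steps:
$W{\left(B \right)} = 2 B$
$k{\left(m \right)} = -5 + m^{2}$ ($k{\left(m \right)} = m m - 5 = m^{2} - 5 = -5 + m^{2}$)
$D{\left(G,g \right)} = -5 + \left(G^{2} + 2 G\right)^{2}$ ($D{\left(G,g \right)} = -5 + \left(G G + 2 G\right)^{2} = -5 + \left(G^{2} + 2 G\right)^{2}$)
$t = -70$ ($t = 5 + 15 \left(-5 + \left(-2\right)^{2} \left(2 - 2\right)^{2}\right) = 5 + 15 \left(-5 + 4 \cdot 0^{2}\right) = 5 + 15 \left(-5 + 4 \cdot 0\right) = 5 + 15 \left(-5 + 0\right) = 5 + 15 \left(-5\right) = 5 - 75 = -70$)
$t^{2} = \left(-70\right)^{2} = 4900$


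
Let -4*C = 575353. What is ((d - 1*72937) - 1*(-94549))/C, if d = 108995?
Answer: -522428/575353 ≈ -0.90801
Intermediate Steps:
C = -575353/4 (C = -1/4*575353 = -575353/4 ≈ -1.4384e+5)
((d - 1*72937) - 1*(-94549))/C = ((108995 - 1*72937) - 1*(-94549))/(-575353/4) = ((108995 - 72937) + 94549)*(-4/575353) = (36058 + 94549)*(-4/575353) = 130607*(-4/575353) = -522428/575353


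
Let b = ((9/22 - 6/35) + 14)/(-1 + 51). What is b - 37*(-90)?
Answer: 128215963/38500 ≈ 3330.3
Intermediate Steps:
b = 10963/38500 (b = ((9*(1/22) - 6*1/35) + 14)/50 = ((9/22 - 6/35) + 14)*(1/50) = (183/770 + 14)*(1/50) = (10963/770)*(1/50) = 10963/38500 ≈ 0.28475)
b - 37*(-90) = 10963/38500 - 37*(-90) = 10963/38500 + 3330 = 128215963/38500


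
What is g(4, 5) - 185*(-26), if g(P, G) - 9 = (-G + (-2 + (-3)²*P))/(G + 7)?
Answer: 57857/12 ≈ 4821.4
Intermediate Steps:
g(P, G) = 9 + (-2 - G + 9*P)/(7 + G) (g(P, G) = 9 + (-G + (-2 + (-3)²*P))/(G + 7) = 9 + (-G + (-2 + 9*P))/(7 + G) = 9 + (-2 - G + 9*P)/(7 + G))
g(4, 5) - 185*(-26) = (61 + 8*5 + 9*4)/(7 + 5) - 185*(-26) = (61 + 40 + 36)/12 + 4810 = (1/12)*137 + 4810 = 137/12 + 4810 = 57857/12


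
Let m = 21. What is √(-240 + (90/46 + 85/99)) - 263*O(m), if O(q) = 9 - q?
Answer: 3156 + I*√136637710/759 ≈ 3156.0 + 15.401*I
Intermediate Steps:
√(-240 + (90/46 + 85/99)) - 263*O(m) = √(-240 + (90/46 + 85/99)) - 263*(9 - 1*21) = √(-240 + (90*(1/46) + 85*(1/99))) - 263*(9 - 21) = √(-240 + (45/23 + 85/99)) - 263*(-12) = √(-240 + 6410/2277) + 3156 = √(-540070/2277) + 3156 = I*√136637710/759 + 3156 = 3156 + I*√136637710/759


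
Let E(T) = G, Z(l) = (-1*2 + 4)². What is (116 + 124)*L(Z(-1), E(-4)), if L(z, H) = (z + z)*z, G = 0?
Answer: 7680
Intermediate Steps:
Z(l) = 4 (Z(l) = (-2 + 4)² = 2² = 4)
E(T) = 0
L(z, H) = 2*z² (L(z, H) = (2*z)*z = 2*z²)
(116 + 124)*L(Z(-1), E(-4)) = (116 + 124)*(2*4²) = 240*(2*16) = 240*32 = 7680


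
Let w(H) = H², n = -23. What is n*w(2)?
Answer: -92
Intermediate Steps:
n*w(2) = -23*2² = -23*4 = -92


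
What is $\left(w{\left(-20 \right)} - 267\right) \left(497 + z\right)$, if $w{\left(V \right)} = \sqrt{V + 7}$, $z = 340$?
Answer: $-223479 + 837 i \sqrt{13} \approx -2.2348 \cdot 10^{5} + 3017.8 i$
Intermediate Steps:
$w{\left(V \right)} = \sqrt{7 + V}$
$\left(w{\left(-20 \right)} - 267\right) \left(497 + z\right) = \left(\sqrt{7 - 20} - 267\right) \left(497 + 340\right) = \left(\sqrt{-13} - 267\right) 837 = \left(i \sqrt{13} - 267\right) 837 = \left(-267 + i \sqrt{13}\right) 837 = -223479 + 837 i \sqrt{13}$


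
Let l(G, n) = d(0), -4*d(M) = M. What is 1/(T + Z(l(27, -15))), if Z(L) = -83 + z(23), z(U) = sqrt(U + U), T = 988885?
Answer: 494401/488864697579 - sqrt(46)/977729395158 ≈ 1.0113e-6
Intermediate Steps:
d(M) = -M/4
l(G, n) = 0 (l(G, n) = -1/4*0 = 0)
z(U) = sqrt(2)*sqrt(U) (z(U) = sqrt(2*U) = sqrt(2)*sqrt(U))
Z(L) = -83 + sqrt(46) (Z(L) = -83 + sqrt(2)*sqrt(23) = -83 + sqrt(46))
1/(T + Z(l(27, -15))) = 1/(988885 + (-83 + sqrt(46))) = 1/(988802 + sqrt(46))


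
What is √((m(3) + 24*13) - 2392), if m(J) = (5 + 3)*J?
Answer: 2*I*√514 ≈ 45.343*I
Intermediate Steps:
m(J) = 8*J
√((m(3) + 24*13) - 2392) = √((8*3 + 24*13) - 2392) = √((24 + 312) - 2392) = √(336 - 2392) = √(-2056) = 2*I*√514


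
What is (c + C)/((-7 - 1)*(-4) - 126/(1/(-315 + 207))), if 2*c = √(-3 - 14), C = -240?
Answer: -6/341 + I*√17/27280 ≈ -0.017595 + 0.00015114*I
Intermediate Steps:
c = I*√17/2 (c = √(-3 - 14)/2 = √(-17)/2 = (I*√17)/2 = I*√17/2 ≈ 2.0616*I)
(c + C)/((-7 - 1)*(-4) - 126/(1/(-315 + 207))) = (I*√17/2 - 240)/((-7 - 1)*(-4) - 126/(1/(-315 + 207))) = (-240 + I*√17/2)/(-8*(-4) - 126/(1/(-108))) = (-240 + I*√17/2)/(32 - 126/(-1/108)) = (-240 + I*√17/2)/(32 - 126*(-108)) = (-240 + I*√17/2)/(32 + 13608) = (-240 + I*√17/2)/13640 = (-240 + I*√17/2)*(1/13640) = -6/341 + I*√17/27280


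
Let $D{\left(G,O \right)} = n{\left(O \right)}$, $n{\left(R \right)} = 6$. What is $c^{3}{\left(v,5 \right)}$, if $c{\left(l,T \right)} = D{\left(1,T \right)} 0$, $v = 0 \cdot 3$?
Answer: $0$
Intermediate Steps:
$D{\left(G,O \right)} = 6$
$v = 0$
$c{\left(l,T \right)} = 0$ ($c{\left(l,T \right)} = 6 \cdot 0 = 0$)
$c^{3}{\left(v,5 \right)} = 0^{3} = 0$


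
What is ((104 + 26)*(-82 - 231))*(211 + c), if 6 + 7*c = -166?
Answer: -53100450/7 ≈ -7.5858e+6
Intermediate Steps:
c = -172/7 (c = -6/7 + (1/7)*(-166) = -6/7 - 166/7 = -172/7 ≈ -24.571)
((104 + 26)*(-82 - 231))*(211 + c) = ((104 + 26)*(-82 - 231))*(211 - 172/7) = (130*(-313))*(1305/7) = -40690*1305/7 = -53100450/7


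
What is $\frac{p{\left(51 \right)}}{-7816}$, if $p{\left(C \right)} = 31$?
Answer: $- \frac{31}{7816} \approx -0.0039662$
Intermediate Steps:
$\frac{p{\left(51 \right)}}{-7816} = \frac{31}{-7816} = 31 \left(- \frac{1}{7816}\right) = - \frac{31}{7816}$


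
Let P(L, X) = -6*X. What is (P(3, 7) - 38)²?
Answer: 6400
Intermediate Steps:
(P(3, 7) - 38)² = (-6*7 - 38)² = (-42 - 38)² = (-80)² = 6400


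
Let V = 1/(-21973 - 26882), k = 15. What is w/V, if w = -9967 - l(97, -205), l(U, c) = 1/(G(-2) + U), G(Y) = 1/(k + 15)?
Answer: 1417477357785/2911 ≈ 4.8694e+8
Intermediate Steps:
G(Y) = 1/30 (G(Y) = 1/(15 + 15) = 1/30)
l(U, c) = 1/(1/30 + U)
w = -29013967/2911 (w = -9967 - 30/(1 + 30*97) = -9967 - 30/(1 + 2910) = -9967 - 30/2911 = -29013967/2911 ≈ -9967.0)
V = -1/48855 (V = 1/(-48855) = -1/48855 ≈ -2.0469e-5)
w/V = -29013967/(2911*(-1/48855)) = -29013967/2911*(-48855) = 1417477357785/2911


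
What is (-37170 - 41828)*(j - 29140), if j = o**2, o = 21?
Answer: 2267163602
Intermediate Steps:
j = 441 (j = 21**2 = 441)
(-37170 - 41828)*(j - 29140) = (-37170 - 41828)*(441 - 29140) = -78998*(-28699) = 2267163602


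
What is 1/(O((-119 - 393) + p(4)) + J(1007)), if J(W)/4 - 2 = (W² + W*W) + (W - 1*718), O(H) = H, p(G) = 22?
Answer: 1/8113066 ≈ 1.2326e-7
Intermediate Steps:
J(W) = -2864 + 4*W + 8*W² (J(W) = 8 + 4*((W² + W*W) + (W - 1*718)) = 8 + 4*((W² + W²) + (W - 718)) = 8 + 4*(2*W² + (-718 + W)) = 8 + 4*(-718 + W + 2*W²) = 8 + (-2872 + 4*W + 8*W²) = -2864 + 4*W + 8*W²)
1/(O((-119 - 393) + p(4)) + J(1007)) = 1/(((-119 - 393) + 22) + (-2864 + 4*1007 + 8*1007²)) = 1/((-512 + 22) + (-2864 + 4028 + 8*1014049)) = 1/(-490 + (-2864 + 4028 + 8112392)) = 1/(-490 + 8113556) = 1/8113066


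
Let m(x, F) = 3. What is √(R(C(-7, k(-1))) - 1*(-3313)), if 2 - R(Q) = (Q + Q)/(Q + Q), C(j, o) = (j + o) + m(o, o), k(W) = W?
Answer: √3314 ≈ 57.567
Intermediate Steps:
C(j, o) = 3 + j + o (C(j, o) = (j + o) + 3 = 3 + j + o)
R(Q) = 1 (R(Q) = 2 - (Q + Q)/(Q + Q) = 2 - 2*Q/(2*Q) = 2 - 2*Q*1/(2*Q) = 2 - 1*1 = 2 - 1 = 1)
√(R(C(-7, k(-1))) - 1*(-3313)) = √(1 - 1*(-3313)) = √(1 + 3313) = √3314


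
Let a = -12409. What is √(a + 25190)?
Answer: √12781 ≈ 113.05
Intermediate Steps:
√(a + 25190) = √(-12409 + 25190) = √12781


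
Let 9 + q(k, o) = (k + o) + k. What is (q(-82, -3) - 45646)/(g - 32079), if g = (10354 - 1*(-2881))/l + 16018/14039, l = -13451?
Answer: 4326480912579/3028861722289 ≈ 1.4284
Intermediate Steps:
g = 29651953/188838589 (g = (10354 - 1*(-2881))/(-13451) + 16018/14039 = (10354 + 2881)*(-1/13451) + 16018*(1/14039) = 13235*(-1/13451) + 16018/14039 = -13235/13451 + 16018/14039 = 29651953/188838589 ≈ 0.15702)
q(k, o) = -9 + o + 2*k (q(k, o) = -9 + ((k + o) + k) = -9 + (o + 2*k) = -9 + o + 2*k)
(q(-82, -3) - 45646)/(g - 32079) = ((-9 - 3 + 2*(-82)) - 45646)/(29651953/188838589 - 32079) = ((-9 - 3 - 164) - 45646)/(-6057723444578/188838589) = (-176 - 45646)*(-188838589/6057723444578) = -45822*(-188838589/6057723444578) = 4326480912579/3028861722289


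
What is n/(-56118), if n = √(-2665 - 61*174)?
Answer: -7*I*√271/56118 ≈ -0.0020534*I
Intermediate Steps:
n = 7*I*√271 (n = √(-2665 - 10614) = √(-13279) = 7*I*√271 ≈ 115.23*I)
n/(-56118) = (7*I*√271)/(-56118) = (7*I*√271)*(-1/56118) = -7*I*√271/56118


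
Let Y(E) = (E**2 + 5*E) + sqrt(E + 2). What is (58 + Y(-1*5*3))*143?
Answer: 29744 + 143*I*sqrt(13) ≈ 29744.0 + 515.59*I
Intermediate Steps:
Y(E) = E**2 + sqrt(2 + E) + 5*E (Y(E) = (E**2 + 5*E) + sqrt(2 + E) = E**2 + sqrt(2 + E) + 5*E)
(58 + Y(-1*5*3))*143 = (58 + ((-1*5*3)**2 + sqrt(2 - 1*5*3) + 5*(-1*5*3)))*143 = (58 + ((-5*3)**2 + sqrt(2 - 5*3) + 5*(-5*3)))*143 = (58 + ((-15)**2 + sqrt(2 - 15) + 5*(-15)))*143 = (58 + (225 + sqrt(-13) - 75))*143 = (58 + (225 + I*sqrt(13) - 75))*143 = (58 + (150 + I*sqrt(13)))*143 = (208 + I*sqrt(13))*143 = 29744 + 143*I*sqrt(13)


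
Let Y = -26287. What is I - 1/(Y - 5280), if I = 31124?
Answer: 982491309/31567 ≈ 31124.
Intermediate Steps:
I - 1/(Y - 5280) = 31124 - 1/(-26287 - 5280) = 31124 - 1/(-31567) = 31124 - 1*(-1/31567) = 31124 + 1/31567 = 982491309/31567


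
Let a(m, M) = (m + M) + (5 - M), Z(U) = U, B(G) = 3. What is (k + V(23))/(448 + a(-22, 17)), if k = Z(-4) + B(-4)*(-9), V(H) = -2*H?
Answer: -77/431 ≈ -0.17865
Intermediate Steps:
a(m, M) = 5 + m (a(m, M) = (M + m) + (5 - M) = 5 + m)
k = -31 (k = -4 + 3*(-9) = -4 - 27 = -31)
(k + V(23))/(448 + a(-22, 17)) = (-31 - 2*23)/(448 + (5 - 22)) = (-31 - 46)/(448 - 17) = -77/431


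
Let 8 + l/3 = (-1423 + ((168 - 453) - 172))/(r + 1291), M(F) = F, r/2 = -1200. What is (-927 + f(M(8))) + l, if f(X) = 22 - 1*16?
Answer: -1042365/1109 ≈ -939.91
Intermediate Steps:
r = -2400 (r = 2*(-1200) = -2400)
l = -20976/1109 (l = -24 + 3*((-1423 + ((168 - 453) - 172))/(-2400 + 1291)) = -24 + 3*((-1423 + (-285 - 172))/(-1109)) = -24 + 3*((-1423 - 457)*(-1/1109)) = -24 + 3*(-1880*(-1/1109)) = -24 + 3*(1880/1109) = -24 + 5640/1109 = -20976/1109 ≈ -18.914)
f(X) = 6 (f(X) = 22 - 16 = 6)
(-927 + f(M(8))) + l = (-927 + 6) - 20976/1109 = -921 - 20976/1109 = -1042365/1109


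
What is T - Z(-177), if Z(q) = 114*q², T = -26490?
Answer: -3597996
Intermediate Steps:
T - Z(-177) = -26490 - 114*(-177)² = -26490 - 114*31329 = -26490 - 1*3571506 = -26490 - 3571506 = -3597996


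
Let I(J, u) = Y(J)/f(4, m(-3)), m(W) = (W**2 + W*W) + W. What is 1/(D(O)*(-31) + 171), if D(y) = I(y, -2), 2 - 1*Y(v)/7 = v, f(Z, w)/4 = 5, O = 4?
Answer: 10/1927 ≈ 0.0051894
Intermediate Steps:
m(W) = W + 2*W**2 (m(W) = (W**2 + W**2) + W = 2*W**2 + W = W + 2*W**2)
f(Z, w) = 20 (f(Z, w) = 4*5 = 20)
Y(v) = 14 - 7*v
I(J, u) = 7/10 - 7*J/20 (I(J, u) = (14 - 7*J)/20 = (14 - 7*J)*(1/20) = 7/10 - 7*J/20)
D(y) = 7/10 - 7*y/20
1/(D(O)*(-31) + 171) = 1/((7/10 - 7/20*4)*(-31) + 171) = 1/((7/10 - 7/5)*(-31) + 171) = 1/(-7/10*(-31) + 171) = 1/(217/10 + 171) = 1/(1927/10) = 10/1927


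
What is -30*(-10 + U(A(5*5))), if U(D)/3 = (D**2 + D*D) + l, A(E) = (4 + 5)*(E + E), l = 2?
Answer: -36449880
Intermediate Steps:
A(E) = 18*E (A(E) = 9*(2*E) = 18*E)
U(D) = 6 + 6*D**2 (U(D) = 3*((D**2 + D*D) + 2) = 3*((D**2 + D**2) + 2) = 3*(2*D**2 + 2) = 3*(2 + 2*D**2) = 6 + 6*D**2)
-30*(-10 + U(A(5*5))) = -30*(-10 + (6 + 6*(18*(5*5))**2)) = -30*(-10 + (6 + 6*(18*25)**2)) = -30*(-10 + (6 + 6*450**2)) = -30*(-10 + (6 + 6*202500)) = -30*(-10 + (6 + 1215000)) = -30*(-10 + 1215006) = -30*1214996 = -36449880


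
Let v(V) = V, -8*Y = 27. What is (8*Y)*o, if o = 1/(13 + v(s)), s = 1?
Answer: -27/14 ≈ -1.9286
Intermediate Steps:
Y = -27/8 (Y = -1/8*27 = -27/8 ≈ -3.3750)
o = 1/14 (o = 1/(13 + 1) = 1/14 ≈ 0.071429)
(8*Y)*o = (8*(-27/8))*(1/14) = -27*1/14 = -27/14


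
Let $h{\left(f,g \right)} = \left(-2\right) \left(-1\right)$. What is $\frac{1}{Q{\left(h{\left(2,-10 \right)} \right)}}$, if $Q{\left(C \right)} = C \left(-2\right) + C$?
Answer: $- \frac{1}{2} \approx -0.5$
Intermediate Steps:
$h{\left(f,g \right)} = 2$
$Q{\left(C \right)} = - C$ ($Q{\left(C \right)} = - 2 C + C = - C$)
$\frac{1}{Q{\left(h{\left(2,-10 \right)} \right)}} = \frac{1}{\left(-1\right) 2} = \frac{1}{-2} = - \frac{1}{2}$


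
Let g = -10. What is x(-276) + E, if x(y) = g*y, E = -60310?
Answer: -57550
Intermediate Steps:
x(y) = -10*y
x(-276) + E = -10*(-276) - 60310 = 2760 - 60310 = -57550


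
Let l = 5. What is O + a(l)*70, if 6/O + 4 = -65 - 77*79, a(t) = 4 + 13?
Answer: 3660437/3076 ≈ 1190.0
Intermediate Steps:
a(t) = 17
O = -3/3076 (O = 6/(-4 + (-65 - 77*79)) = 6/(-4 + (-65 - 6083)) = 6/(-4 - 6148) = 6/(-6152) = 6*(-1/6152) = -3/3076 ≈ -0.00097529)
O + a(l)*70 = -3/3076 + 17*70 = -3/3076 + 1190 = 3660437/3076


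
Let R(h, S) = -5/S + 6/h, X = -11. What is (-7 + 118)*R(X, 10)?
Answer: -2553/22 ≈ -116.05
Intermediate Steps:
(-7 + 118)*R(X, 10) = (-7 + 118)*(-5/10 + 6/(-11)) = 111*(-5*⅒ + 6*(-1/11)) = 111*(-½ - 6/11) = 111*(-23/22) = -2553/22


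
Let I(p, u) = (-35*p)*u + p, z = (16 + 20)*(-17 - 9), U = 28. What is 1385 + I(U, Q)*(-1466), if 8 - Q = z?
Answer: 1356186257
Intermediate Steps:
z = -936 (z = 36*(-26) = -936)
Q = 944 (Q = 8 - 1*(-936) = 8 + 936 = 944)
I(p, u) = p - 35*p*u (I(p, u) = -35*p*u + p = p - 35*p*u)
1385 + I(U, Q)*(-1466) = 1385 + (28*(1 - 35*944))*(-1466) = 1385 + (28*(1 - 33040))*(-1466) = 1385 + (28*(-33039))*(-1466) = 1385 - 925092*(-1466) = 1385 + 1356184872 = 1356186257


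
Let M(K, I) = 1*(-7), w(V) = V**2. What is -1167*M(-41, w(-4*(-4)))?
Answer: 8169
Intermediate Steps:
M(K, I) = -7
-1167*M(-41, w(-4*(-4))) = -1167*(-7) = 8169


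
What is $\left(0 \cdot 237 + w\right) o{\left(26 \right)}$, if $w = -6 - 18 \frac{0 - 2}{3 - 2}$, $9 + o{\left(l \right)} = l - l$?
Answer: $-270$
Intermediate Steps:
$o{\left(l \right)} = -9$ ($o{\left(l \right)} = -9 + \left(l - l\right) = -9 + 0 = -9$)
$w = 30$ ($w = -6 - 18 \left(- \frac{2}{1}\right) = -6 - 18 \left(\left(-2\right) 1\right) = -6 - -36 = -6 + 36 = 30$)
$\left(0 \cdot 237 + w\right) o{\left(26 \right)} = \left(0 \cdot 237 + 30\right) \left(-9\right) = \left(0 + 30\right) \left(-9\right) = 30 \left(-9\right) = -270$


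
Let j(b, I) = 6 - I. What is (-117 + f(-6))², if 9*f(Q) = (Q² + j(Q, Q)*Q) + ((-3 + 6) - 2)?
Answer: 1183744/81 ≈ 14614.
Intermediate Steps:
f(Q) = ⅑ + Q²/9 + Q*(6 - Q)/9 (f(Q) = ((Q² + (6 - Q)*Q) + ((-3 + 6) - 2))/9 = ((Q² + Q*(6 - Q)) + (3 - 2))/9 = ((Q² + Q*(6 - Q)) + 1)/9 = (1 + Q² + Q*(6 - Q))/9 = ⅑ + Q²/9 + Q*(6 - Q)/9)
(-117 + f(-6))² = (-117 + (⅑ + (⅔)*(-6)))² = (-117 + (⅑ - 4))² = (-117 - 35/9)² = (-1088/9)² = 1183744/81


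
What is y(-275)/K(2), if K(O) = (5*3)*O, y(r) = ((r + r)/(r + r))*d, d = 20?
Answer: 2/3 ≈ 0.66667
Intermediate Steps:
y(r) = 20 (y(r) = ((r + r)/(r + r))*20 = ((2*r)/((2*r)))*20 = ((2*r)*(1/(2*r)))*20 = 1*20 = 20)
K(O) = 15*O
y(-275)/K(2) = 20/((15*2)) = 20/30 = 20*(1/30) = 2/3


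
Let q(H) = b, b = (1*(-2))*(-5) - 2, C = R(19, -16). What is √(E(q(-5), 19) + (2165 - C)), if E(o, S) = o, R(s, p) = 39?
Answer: √2134 ≈ 46.195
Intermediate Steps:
C = 39
b = 8 (b = -2*(-5) - 2 = 10 - 2 = 8)
q(H) = 8
√(E(q(-5), 19) + (2165 - C)) = √(8 + (2165 - 1*39)) = √(8 + (2165 - 39)) = √(8 + 2126) = √2134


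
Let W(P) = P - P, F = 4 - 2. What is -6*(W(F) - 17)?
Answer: 102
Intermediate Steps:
F = 2
W(P) = 0
-6*(W(F) - 17) = -6*(0 - 17) = -6*(-17) = 102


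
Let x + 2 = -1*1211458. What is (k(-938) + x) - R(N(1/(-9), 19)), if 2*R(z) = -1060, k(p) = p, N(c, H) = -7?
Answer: -1211868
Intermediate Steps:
R(z) = -530 (R(z) = (½)*(-1060) = -530)
x = -1211460 (x = -2 - 1*1211458 = -2 - 1211458 = -1211460)
(k(-938) + x) - R(N(1/(-9), 19)) = (-938 - 1211460) - 1*(-530) = -1212398 + 530 = -1211868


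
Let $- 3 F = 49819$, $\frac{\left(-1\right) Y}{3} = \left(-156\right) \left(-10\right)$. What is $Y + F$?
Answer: $- \frac{63859}{3} \approx -21286.0$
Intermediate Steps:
$Y = -4680$ ($Y = - 3 \left(\left(-156\right) \left(-10\right)\right) = \left(-3\right) 1560 = -4680$)
$F = - \frac{49819}{3}$ ($F = \left(- \frac{1}{3}\right) 49819 = - \frac{49819}{3} \approx -16606.0$)
$Y + F = -4680 - \frac{49819}{3} = - \frac{63859}{3}$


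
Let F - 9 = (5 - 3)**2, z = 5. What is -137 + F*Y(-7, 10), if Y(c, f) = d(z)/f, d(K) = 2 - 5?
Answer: -1409/10 ≈ -140.90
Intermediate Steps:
d(K) = -3
F = 13 (F = 9 + (5 - 3)**2 = 9 + 2**2 = 9 + 4 = 13)
Y(c, f) = -3/f
-137 + F*Y(-7, 10) = -137 + 13*(-3/10) = -137 - 39/10 = -1409/10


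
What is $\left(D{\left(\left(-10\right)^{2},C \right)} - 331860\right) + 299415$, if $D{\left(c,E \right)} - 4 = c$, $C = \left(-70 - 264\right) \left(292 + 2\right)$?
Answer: $-32341$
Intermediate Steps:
$C = -98196$ ($C = \left(-334\right) 294 = -98196$)
$D{\left(c,E \right)} = 4 + c$
$\left(D{\left(\left(-10\right)^{2},C \right)} - 331860\right) + 299415 = \left(\left(4 + \left(-10\right)^{2}\right) - 331860\right) + 299415 = \left(\left(4 + 100\right) - 331860\right) + 299415 = \left(104 - 331860\right) + 299415 = -331756 + 299415 = -32341$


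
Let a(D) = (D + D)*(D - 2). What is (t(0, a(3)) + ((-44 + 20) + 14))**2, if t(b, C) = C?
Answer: 16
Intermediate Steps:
a(D) = 2*D*(-2 + D) (a(D) = (2*D)*(-2 + D) = 2*D*(-2 + D))
(t(0, a(3)) + ((-44 + 20) + 14))**2 = (2*3*(-2 + 3) + ((-44 + 20) + 14))**2 = (2*3*1 + (-24 + 14))**2 = (6 - 10)**2 = (-4)**2 = 16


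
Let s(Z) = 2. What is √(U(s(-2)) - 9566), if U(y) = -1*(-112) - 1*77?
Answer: 3*I*√1059 ≈ 97.627*I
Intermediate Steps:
U(y) = 35 (U(y) = 112 - 77 = 35)
√(U(s(-2)) - 9566) = √(35 - 9566) = √(-9531) = 3*I*√1059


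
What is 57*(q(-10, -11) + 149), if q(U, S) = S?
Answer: 7866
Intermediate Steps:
57*(q(-10, -11) + 149) = 57*(-11 + 149) = 57*138 = 7866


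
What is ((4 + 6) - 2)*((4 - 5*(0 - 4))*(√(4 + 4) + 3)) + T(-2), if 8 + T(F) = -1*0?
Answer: 568 + 384*√2 ≈ 1111.1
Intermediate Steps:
T(F) = -8 (T(F) = -8 - 1*0 = -8 + 0 = -8)
((4 + 6) - 2)*((4 - 5*(0 - 4))*(√(4 + 4) + 3)) + T(-2) = ((4 + 6) - 2)*((4 - 5*(0 - 4))*(√(4 + 4) + 3)) - 8 = (10 - 2)*((4 - 5*(-4))*(√8 + 3)) - 8 = 8*((4 + 20)*(2*√2 + 3)) - 8 = 8*(24*(3 + 2*√2)) - 8 = 8*(72 + 48*√2) - 8 = (576 + 384*√2) - 8 = 568 + 384*√2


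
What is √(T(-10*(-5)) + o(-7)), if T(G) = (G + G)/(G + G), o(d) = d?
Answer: I*√6 ≈ 2.4495*I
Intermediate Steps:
T(G) = 1 (T(G) = (2*G)/((2*G)) = (2*G)*(1/(2*G)) = 1)
√(T(-10*(-5)) + o(-7)) = √(1 - 7) = √(-6) = I*√6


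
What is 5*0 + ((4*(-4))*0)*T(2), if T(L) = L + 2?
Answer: 0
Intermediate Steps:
T(L) = 2 + L
5*0 + ((4*(-4))*0)*T(2) = 5*0 + ((4*(-4))*0)*(2 + 2) = 0 - 16*0*4 = 0 + 0*4 = 0 + 0 = 0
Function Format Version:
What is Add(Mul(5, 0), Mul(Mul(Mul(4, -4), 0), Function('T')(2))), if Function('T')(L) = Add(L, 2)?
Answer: 0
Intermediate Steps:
Function('T')(L) = Add(2, L)
Add(Mul(5, 0), Mul(Mul(Mul(4, -4), 0), Function('T')(2))) = Add(Mul(5, 0), Mul(Mul(Mul(4, -4), 0), Add(2, 2))) = Add(0, Mul(Mul(-16, 0), 4)) = Add(0, Mul(0, 4)) = Add(0, 0) = 0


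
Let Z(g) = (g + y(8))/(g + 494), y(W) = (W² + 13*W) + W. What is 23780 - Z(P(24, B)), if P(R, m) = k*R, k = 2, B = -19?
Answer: 6444268/271 ≈ 23780.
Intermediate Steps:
y(W) = W² + 14*W
P(R, m) = 2*R
Z(g) = (176 + g)/(494 + g) (Z(g) = (g + 8*(14 + 8))/(g + 494) = (g + 8*22)/(494 + g) = (g + 176)/(494 + g) = (176 + g)/(494 + g))
23780 - Z(P(24, B)) = 23780 - (176 + 2*24)/(494 + 2*24) = 23780 - (176 + 48)/(494 + 48) = 23780 - 224/542 = 23780 - 1*112/271 = 23780 - 112/271 = 6444268/271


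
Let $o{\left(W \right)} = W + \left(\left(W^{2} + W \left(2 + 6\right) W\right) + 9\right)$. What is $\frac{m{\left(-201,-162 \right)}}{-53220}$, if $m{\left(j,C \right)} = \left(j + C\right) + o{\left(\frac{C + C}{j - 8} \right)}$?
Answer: $\frac{2408429}{387450470} \approx 0.0062161$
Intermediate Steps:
$o{\left(W \right)} = 9 + W + 9 W^{2}$ ($o{\left(W \right)} = W + \left(\left(W^{2} + W 8 W\right) + 9\right) = W + \left(\left(W^{2} + 8 W W\right) + 9\right) = W + \left(\left(W^{2} + 8 W^{2}\right) + 9\right) = W + \left(9 W^{2} + 9\right) = W + \left(9 + 9 W^{2}\right) = 9 + W + 9 W^{2}$)
$m{\left(j,C \right)} = 9 + C + j + \frac{2 C}{-8 + j} + \frac{36 C^{2}}{\left(-8 + j\right)^{2}}$ ($m{\left(j,C \right)} = \left(j + C\right) + \left(9 + \frac{C + C}{j - 8} + 9 \left(\frac{C + C}{j - 8}\right)^{2}\right) = \left(C + j\right) + \left(9 + \frac{2 C}{-8 + j} + 9 \left(\frac{2 C}{-8 + j}\right)^{2}\right) = \left(C + j\right) + \left(9 + \frac{2 C}{-8 + j} + 9 \frac{4 C^{2}}{\left(-8 + j\right)^{2}}\right) = \left(C + j\right) + \left(9 + \frac{2 C}{-8 + j} + \frac{36 C^{2}}{\left(-8 + j\right)^{2}}\right) = 9 + C + j + \frac{2 C}{-8 + j} + \frac{36 C^{2}}{\left(-8 + j\right)^{2}}$)
$\frac{m{\left(-201,-162 \right)}}{-53220} = \frac{\frac{1}{\left(-8 - 201\right)^{2}} \left(36 \left(-162\right)^{2} + \left(-8 - 201\right)^{2} \left(9 - 162 - 201\right) + 2 \left(-162\right) \left(-8 - 201\right)\right)}{-53220} = \frac{36 \cdot 26244 + \left(-209\right)^{2} \left(-354\right) + 2 \left(-162\right) \left(-209\right)}{43681} \left(- \frac{1}{53220}\right) = \frac{944784 + 43681 \left(-354\right) + 67716}{43681} \left(- \frac{1}{53220}\right) = \frac{944784 - 15463074 + 67716}{43681} \left(- \frac{1}{53220}\right) = \frac{1}{43681} \left(-14450574\right) \left(- \frac{1}{53220}\right) = \left(- \frac{14450574}{43681}\right) \left(- \frac{1}{53220}\right) = \frac{2408429}{387450470}$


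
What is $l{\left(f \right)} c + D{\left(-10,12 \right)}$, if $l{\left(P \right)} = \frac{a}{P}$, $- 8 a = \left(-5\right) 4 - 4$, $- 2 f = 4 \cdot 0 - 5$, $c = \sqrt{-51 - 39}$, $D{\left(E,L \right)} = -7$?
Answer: $-7 + \frac{18 i \sqrt{10}}{5} \approx -7.0 + 11.384 i$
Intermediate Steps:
$c = 3 i \sqrt{10}$ ($c = \sqrt{-90} = 3 i \sqrt{10} \approx 9.4868 i$)
$f = \frac{5}{2}$ ($f = - \frac{4 \cdot 0 - 5}{2} = - \frac{0 - 5}{2} = \left(- \frac{1}{2}\right) \left(-5\right) = \frac{5}{2} \approx 2.5$)
$a = 3$ ($a = - \frac{\left(-5\right) 4 - 4}{8} = - \frac{-20 - 4}{8} = \left(- \frac{1}{8}\right) \left(-24\right) = 3$)
$l{\left(P \right)} = \frac{3}{P}$
$l{\left(f \right)} c + D{\left(-10,12 \right)} = \frac{3}{\frac{5}{2}} \cdot 3 i \sqrt{10} - 7 = 3 \cdot \frac{2}{5} \cdot 3 i \sqrt{10} - 7 = \frac{6 \cdot 3 i \sqrt{10}}{5} - 7 = \frac{18 i \sqrt{10}}{5} - 7 = -7 + \frac{18 i \sqrt{10}}{5}$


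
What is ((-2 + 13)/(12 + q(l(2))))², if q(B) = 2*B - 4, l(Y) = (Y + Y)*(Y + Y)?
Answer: 121/1600 ≈ 0.075625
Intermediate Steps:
l(Y) = 4*Y² (l(Y) = (2*Y)*(2*Y) = 4*Y²)
q(B) = -4 + 2*B
((-2 + 13)/(12 + q(l(2))))² = ((-2 + 13)/(12 + (-4 + 2*(4*2²))))² = (11/(12 + (-4 + 2*(4*4))))² = (11/(12 + (-4 + 2*16)))² = (11/(12 + (-4 + 32)))² = (11/(12 + 28))² = (11/40)² = 121/1600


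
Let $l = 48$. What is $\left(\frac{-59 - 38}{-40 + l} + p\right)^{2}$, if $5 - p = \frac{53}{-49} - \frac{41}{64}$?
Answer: $\frac{287065249}{9834496} \approx 29.19$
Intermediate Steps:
$p = \frac{21081}{3136}$ ($p = 5 - \left(\frac{53}{-49} - \frac{41}{64}\right) = 5 - \left(53 \left(- \frac{1}{49}\right) - \frac{41}{64}\right) = 5 - \left(- \frac{53}{49} - \frac{41}{64}\right) = 5 - - \frac{5401}{3136} = 5 + \frac{5401}{3136} = \frac{21081}{3136} \approx 6.7223$)
$\left(\frac{-59 - 38}{-40 + l} + p\right)^{2} = \left(\frac{-59 - 38}{-40 + 48} + \frac{21081}{3136}\right)^{2} = \left(- \frac{97}{8} + \frac{21081}{3136}\right)^{2} = \left(- \frac{16943}{3136}\right)^{2} = \frac{287065249}{9834496}$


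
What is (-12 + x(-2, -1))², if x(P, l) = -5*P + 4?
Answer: 4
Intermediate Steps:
x(P, l) = 4 - 5*P
(-12 + x(-2, -1))² = (-12 + (4 - 5*(-2)))² = (-12 + (4 + 10))² = (-12 + 14)² = 2² = 4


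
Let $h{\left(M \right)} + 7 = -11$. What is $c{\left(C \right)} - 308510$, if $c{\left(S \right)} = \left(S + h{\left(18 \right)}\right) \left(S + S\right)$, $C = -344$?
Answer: $-59454$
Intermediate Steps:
$h{\left(M \right)} = -18$ ($h{\left(M \right)} = -7 - 11 = -18$)
$c{\left(S \right)} = 2 S \left(-18 + S\right)$ ($c{\left(S \right)} = \left(S - 18\right) \left(S + S\right) = \left(-18 + S\right) 2 S = 2 S \left(-18 + S\right)$)
$c{\left(C \right)} - 308510 = 2 \left(-344\right) \left(-18 - 344\right) - 308510 = 2 \left(-344\right) \left(-362\right) - 308510 = 249056 - 308510 = -59454$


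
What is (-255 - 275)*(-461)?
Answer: 244330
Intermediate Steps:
(-255 - 275)*(-461) = -530*(-461) = 244330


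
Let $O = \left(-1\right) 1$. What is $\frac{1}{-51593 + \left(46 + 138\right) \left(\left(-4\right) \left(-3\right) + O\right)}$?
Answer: $- \frac{1}{49569} \approx -2.0174 \cdot 10^{-5}$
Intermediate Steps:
$O = -1$
$\frac{1}{-51593 + \left(46 + 138\right) \left(\left(-4\right) \left(-3\right) + O\right)} = \frac{1}{-51593 + \left(46 + 138\right) \left(\left(-4\right) \left(-3\right) - 1\right)} = \frac{1}{-51593 + 184 \left(12 - 1\right)} = \frac{1}{-51593 + 184 \cdot 11} = \frac{1}{-51593 + 2024} = \frac{1}{-49569} = - \frac{1}{49569}$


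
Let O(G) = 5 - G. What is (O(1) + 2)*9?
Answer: 54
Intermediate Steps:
(O(1) + 2)*9 = ((5 - 1*1) + 2)*9 = ((5 - 1) + 2)*9 = (4 + 2)*9 = 6*9 = 54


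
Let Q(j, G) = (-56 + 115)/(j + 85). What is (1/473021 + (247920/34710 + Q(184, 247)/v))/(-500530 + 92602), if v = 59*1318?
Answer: -1385921782751239/79152563932830025872 ≈ -1.7510e-5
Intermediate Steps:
v = 77762
Q(j, G) = 59/(85 + j)
(1/473021 + (247920/34710 + Q(184, 247)/v))/(-500530 + 92602) = (1/473021 + (247920/34710 + (59/(85 + 184))/77762))/(-500530 + 92602) = (1/473021 + (247920*(1/34710) + (59/269)*(1/77762)))/(-407928) = (1/473021 + (8264/1157 + (59*(1/269))*(1/77762)))*(-1/407928) = (1/473021 + (8264/1157 + (59/269)*(1/77762)))*(-1/407928) = (1/473021 + (8264/1157 + 1/354542))*(-1/407928) = (1/473021 + 2929936245/410205094)*(-1/407928) = (1385921782751239/194035623768974)*(-1/407928) = -1385921782751239/79152563932830025872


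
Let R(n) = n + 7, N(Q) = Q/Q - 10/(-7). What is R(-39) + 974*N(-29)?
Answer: 16334/7 ≈ 2333.4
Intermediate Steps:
N(Q) = 17/7 (N(Q) = 1 - 10*(-⅐) = 1 + 10/7 = 17/7)
R(n) = 7 + n
R(-39) + 974*N(-29) = (7 - 39) + 974*(17/7) = -32 + 16558/7 = 16334/7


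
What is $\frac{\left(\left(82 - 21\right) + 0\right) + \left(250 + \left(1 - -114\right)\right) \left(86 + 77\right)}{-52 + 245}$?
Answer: $\frac{59556}{193} \approx 308.58$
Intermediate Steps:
$\frac{\left(\left(82 - 21\right) + 0\right) + \left(250 + \left(1 - -114\right)\right) \left(86 + 77\right)}{-52 + 245} = \frac{\left(61 + 0\right) + \left(250 + \left(1 + 114\right)\right) 163}{193} = \left(61 + \left(250 + 115\right) 163\right) \frac{1}{193} = \left(61 + 365 \cdot 163\right) \frac{1}{193} = \left(61 + 59495\right) \frac{1}{193} = 59556 \cdot \frac{1}{193} = \frac{59556}{193}$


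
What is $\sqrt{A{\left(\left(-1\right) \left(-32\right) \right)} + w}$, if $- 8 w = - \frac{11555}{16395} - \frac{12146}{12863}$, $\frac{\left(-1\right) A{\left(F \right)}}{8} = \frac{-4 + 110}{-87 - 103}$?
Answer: $\frac{\sqrt{3322600260364820670}}{843555540} \approx 2.1609$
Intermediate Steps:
$A{\left(F \right)} = \frac{424}{95}$ ($A{\left(F \right)} = - 8 \frac{-4 + 110}{-87 - 103} = - 8 \frac{106}{-190} = - 8 \cdot 106 \left(- \frac{1}{190}\right) = \left(-8\right) \left(- \frac{53}{95}\right) = \frac{424}{95}$)
$w = \frac{69553127}{337422216}$ ($w = - \frac{- \frac{11555}{16395} - \frac{12146}{12863}}{8} = - \frac{\left(-11555\right) \frac{1}{16395} - \frac{12146}{12863}}{8} = - \frac{- \frac{2311}{3279} - \frac{12146}{12863}}{8} = \left(- \frac{1}{8}\right) \left(- \frac{69553127}{42177777}\right) = \frac{69553127}{337422216} \approx 0.20613$)
$\sqrt{A{\left(\left(-1\right) \left(-32\right) \right)} + w} = \sqrt{\frac{424}{95} + \frac{69553127}{337422216}} = \sqrt{\frac{7877608771}{1687111080}} = \frac{\sqrt{3322600260364820670}}{843555540}$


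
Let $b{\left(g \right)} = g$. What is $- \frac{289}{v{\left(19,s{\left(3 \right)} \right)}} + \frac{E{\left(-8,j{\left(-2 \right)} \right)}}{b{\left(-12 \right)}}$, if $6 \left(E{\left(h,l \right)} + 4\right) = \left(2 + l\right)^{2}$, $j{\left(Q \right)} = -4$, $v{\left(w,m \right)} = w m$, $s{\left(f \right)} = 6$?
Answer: $- \frac{386}{171} \approx -2.2573$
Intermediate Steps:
$v{\left(w,m \right)} = m w$
$E{\left(h,l \right)} = -4 + \frac{\left(2 + l\right)^{2}}{6}$
$- \frac{289}{v{\left(19,s{\left(3 \right)} \right)}} + \frac{E{\left(-8,j{\left(-2 \right)} \right)}}{b{\left(-12 \right)}} = - \frac{289}{6 \cdot 19} + \frac{-4 + \frac{\left(2 - 4\right)^{2}}{6}}{-12} = - \frac{289}{114} + \left(-4 + \frac{\left(-2\right)^{2}}{6}\right) \left(- \frac{1}{12}\right) = \left(-289\right) \frac{1}{114} + \left(-4 + \frac{1}{6} \cdot 4\right) \left(- \frac{1}{12}\right) = - \frac{289}{114} + \left(-4 + \frac{2}{3}\right) \left(- \frac{1}{12}\right) = - \frac{289}{114} - - \frac{5}{18} = - \frac{289}{114} + \frac{5}{18} = - \frac{386}{171}$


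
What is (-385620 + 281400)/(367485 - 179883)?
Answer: -17370/31267 ≈ -0.55554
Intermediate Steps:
(-385620 + 281400)/(367485 - 179883) = -104220/187602 = -104220*1/187602 = -17370/31267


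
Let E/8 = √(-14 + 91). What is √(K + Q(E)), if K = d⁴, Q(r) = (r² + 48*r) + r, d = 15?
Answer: √(55553 + 392*√77) ≈ 242.88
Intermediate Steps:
E = 8*√77 (E = 8*√(-14 + 91) = 8*√77 ≈ 70.200)
Q(r) = r² + 49*r
K = 50625 (K = 15⁴ = 50625)
√(K + Q(E)) = √(50625 + (8*√77)*(49 + 8*√77)) = √(50625 + 8*√77*(49 + 8*√77))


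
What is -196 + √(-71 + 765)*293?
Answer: -196 + 293*√694 ≈ 7522.8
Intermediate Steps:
-196 + √(-71 + 765)*293 = -196 + √694*293 = -196 + 293*√694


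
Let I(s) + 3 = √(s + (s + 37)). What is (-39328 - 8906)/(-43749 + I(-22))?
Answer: 2110333968/1914237511 + 48234*I*√7/1914237511 ≈ 1.1024 + 6.6666e-5*I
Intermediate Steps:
I(s) = -3 + √(37 + 2*s) (I(s) = -3 + √(s + (s + 37)) = -3 + √(s + (37 + s)) = -3 + √(37 + 2*s))
(-39328 - 8906)/(-43749 + I(-22)) = (-39328 - 8906)/(-43749 + (-3 + √(37 + 2*(-22)))) = -48234/(-43749 + (-3 + √(37 - 44))) = -48234/(-43749 + (-3 + √(-7))) = -48234/(-43749 + (-3 + I*√7)) = -48234/(-43752 + I*√7)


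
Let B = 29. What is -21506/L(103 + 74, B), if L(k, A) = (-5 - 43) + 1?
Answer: 21506/47 ≈ 457.57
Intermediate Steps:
L(k, A) = -47 (L(k, A) = -48 + 1 = -47)
-21506/L(103 + 74, B) = -21506/(-47) = -21506*(-1/47) = 21506/47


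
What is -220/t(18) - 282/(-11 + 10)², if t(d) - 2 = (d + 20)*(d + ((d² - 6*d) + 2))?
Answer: -252976/897 ≈ -282.02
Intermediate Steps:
t(d) = 2 + (20 + d)*(2 + d² - 5*d) (t(d) = 2 + (d + 20)*(d + ((d² - 6*d) + 2)) = 2 + (20 + d)*(d + (2 + d² - 6*d)) = 2 + (20 + d)*(2 + d² - 5*d))
-220/t(18) - 282/(-11 + 10)² = -220/(42 + 18³ - 98*18 + 15*18²) - 282/(-11 + 10)² = -220/(42 + 5832 - 1764 + 15*324) - 282/((-1)²) = -220/(42 + 5832 - 1764 + 4860) - 282/1 = -220/8970 - 282*1 = -220*1/8970 - 282 = -22/897 - 282 = -252976/897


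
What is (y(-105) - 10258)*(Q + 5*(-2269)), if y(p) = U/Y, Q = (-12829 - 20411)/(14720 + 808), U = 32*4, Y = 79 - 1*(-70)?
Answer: 11220270062400/96403 ≈ 1.1639e+8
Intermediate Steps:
Y = 149 (Y = 79 + 70 = 149)
U = 128
Q = -1385/647 (Q = -33240/15528 = -33240*1/15528 = -1385/647 ≈ -2.1406)
y(p) = 128/149
(y(-105) - 10258)*(Q + 5*(-2269)) = (128/149 - 10258)*(-1385/647 + 5*(-2269)) = -1528314*(-1385/647 - 11345)/149 = -1528314/149*(-7341600/647) = 11220270062400/96403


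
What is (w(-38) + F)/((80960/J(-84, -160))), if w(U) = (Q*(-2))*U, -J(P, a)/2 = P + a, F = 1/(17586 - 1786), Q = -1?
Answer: -73248739/159896000 ≈ -0.45810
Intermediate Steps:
F = 1/15800 ≈ 6.3291e-5
J(P, a) = -2*P - 2*a (J(P, a) = -2*(P + a) = -2*P - 2*a)
w(U) = 2*U (w(U) = (-1*(-2))*U = 2*U)
(w(-38) + F)/((80960/J(-84, -160))) = (2*(-38) + 1/15800)/((80960/(-2*(-84) - 2*(-160)))) = (-76 + 1/15800)/((80960/(168 + 320))) = -1200799/(15800*(80960/488)) = -1200799/(15800*(80960*(1/488))) = -1200799/(15800*10120/61) = -1200799/15800*61/10120 = -73248739/159896000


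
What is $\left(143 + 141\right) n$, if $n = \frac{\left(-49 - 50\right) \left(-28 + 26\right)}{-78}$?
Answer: $- \frac{9372}{13} \approx -720.92$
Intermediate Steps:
$n = - \frac{33}{13}$ ($n = \left(-99\right) \left(-2\right) \left(- \frac{1}{78}\right) = 198 \left(- \frac{1}{78}\right) = - \frac{33}{13} \approx -2.5385$)
$\left(143 + 141\right) n = \left(143 + 141\right) \left(- \frac{33}{13}\right) = 284 \left(- \frac{33}{13}\right) = - \frac{9372}{13}$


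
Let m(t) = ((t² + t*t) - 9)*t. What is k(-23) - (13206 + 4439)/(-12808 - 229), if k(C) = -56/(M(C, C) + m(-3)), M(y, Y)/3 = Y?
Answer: 302999/156444 ≈ 1.9368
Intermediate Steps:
M(y, Y) = 3*Y
m(t) = t*(-9 + 2*t²) (m(t) = ((t² + t²) - 9)*t = (2*t² - 9)*t = (-9 + 2*t²)*t = t*(-9 + 2*t²))
k(C) = -56/(-27 + 3*C) (k(C) = -56/(3*C - 3*(-9 + 2*(-3)²)) = -56/(3*C - 3*(-9 + 2*9)) = -56/(3*C - 3*(-9 + 18)) = -56/(3*C - 3*9) = -56/(3*C - 27) = -56/(-27 + 3*C))
k(-23) - (13206 + 4439)/(-12808 - 229) = -56/(-27 + 3*(-23)) - (13206 + 4439)/(-12808 - 229) = -56/(-27 - 69) - 17645/(-13037) = -56/(-96) - 17645*(-1)/13037 = -56*(-1/96) - 1*(-17645/13037) = 7/12 + 17645/13037 = 302999/156444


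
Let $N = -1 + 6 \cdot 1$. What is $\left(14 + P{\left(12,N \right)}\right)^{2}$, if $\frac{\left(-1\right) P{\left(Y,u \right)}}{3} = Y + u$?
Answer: $1369$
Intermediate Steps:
$N = 5$ ($N = -1 + 6 = 5$)
$P{\left(Y,u \right)} = - 3 Y - 3 u$ ($P{\left(Y,u \right)} = - 3 \left(Y + u\right) = - 3 Y - 3 u$)
$\left(14 + P{\left(12,N \right)}\right)^{2} = \left(14 - 51\right)^{2} = \left(-37\right)^{2} = 1369$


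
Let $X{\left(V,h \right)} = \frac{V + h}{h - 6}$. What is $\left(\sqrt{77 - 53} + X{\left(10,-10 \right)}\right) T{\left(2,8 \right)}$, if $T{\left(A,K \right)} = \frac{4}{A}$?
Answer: $4 \sqrt{6} \approx 9.798$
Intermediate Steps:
$X{\left(V,h \right)} = \frac{V + h}{-6 + h}$
$\left(\sqrt{77 - 53} + X{\left(10,-10 \right)}\right) T{\left(2,8 \right)} = \left(\sqrt{77 - 53} + \frac{10 - 10}{-6 - 10}\right) \frac{4}{2} = \left(\sqrt{24} + \frac{1}{-16} \cdot 0\right) 4 \cdot \frac{1}{2} = \left(2 \sqrt{6} - 0\right) 2 = \left(2 \sqrt{6} + 0\right) 2 = 2 \sqrt{6} \cdot 2 = 4 \sqrt{6}$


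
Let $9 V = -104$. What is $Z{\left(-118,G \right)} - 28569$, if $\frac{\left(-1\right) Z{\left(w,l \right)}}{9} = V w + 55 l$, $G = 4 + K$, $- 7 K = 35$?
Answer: $-40346$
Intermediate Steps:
$V = - \frac{104}{9}$ ($V = \frac{1}{9} \left(-104\right) = - \frac{104}{9} \approx -11.556$)
$K = -5$ ($K = \left(- \frac{1}{7}\right) 35 = -5$)
$G = -1$ ($G = 4 - 5 = -1$)
$Z{\left(w,l \right)} = - 495 l + 104 w$ ($Z{\left(w,l \right)} = - 9 \left(- \frac{104 w}{9} + 55 l\right) = - 9 \left(55 l - \frac{104 w}{9}\right) = - 495 l + 104 w$)
$Z{\left(-118,G \right)} - 28569 = \left(\left(-495\right) \left(-1\right) + 104 \left(-118\right)\right) - 28569 = \left(495 - 12272\right) - 28569 = -11777 - 28569 = -40346$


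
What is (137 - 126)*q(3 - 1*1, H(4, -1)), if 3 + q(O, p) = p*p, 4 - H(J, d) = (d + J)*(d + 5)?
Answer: 671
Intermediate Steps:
H(J, d) = 4 - (5 + d)*(J + d) (H(J, d) = 4 - (d + J)*(d + 5) = 4 - (J + d)*(5 + d) = 4 - (5 + d)*(J + d))
q(O, p) = -3 + p**2 (q(O, p) = -3 + p*p = -3 + p**2)
(137 - 126)*q(3 - 1*1, H(4, -1)) = (137 - 126)*(-3 + (4 - 1*(-1)**2 - 5*4 - 5*(-1) - 1*4*(-1))**2) = 11*(-3 + (4 - 1*1 - 20 + 5 + 4)**2) = 11*(-3 + (4 - 1 - 20 + 5 + 4)**2) = 11*(-3 + (-8)**2) = 11*(-3 + 64) = 11*61 = 671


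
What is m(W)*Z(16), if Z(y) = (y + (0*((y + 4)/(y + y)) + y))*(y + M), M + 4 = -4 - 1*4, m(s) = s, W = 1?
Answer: 128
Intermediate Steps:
M = -12 (M = -4 + (-4 - 1*4) = -4 + (-4 - 4) = -4 - 8 = -12)
Z(y) = 2*y*(-12 + y) (Z(y) = (y + (0*((y + 4)/(y + y)) + y))*(y - 12) = (y + (0*((4 + y)/((2*y))) + y))*(-12 + y) = (y + (0*((4 + y)*(1/(2*y))) + y))*(-12 + y) = (y + (0*((4 + y)/(2*y)) + y))*(-12 + y) = (y + (0 + y))*(-12 + y) = (y + y)*(-12 + y) = (2*y)*(-12 + y) = 2*y*(-12 + y))
m(W)*Z(16) = 1*(2*16*(-12 + 16)) = 1*(2*16*4) = 1*128 = 128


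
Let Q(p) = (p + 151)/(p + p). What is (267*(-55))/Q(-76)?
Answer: 148808/5 ≈ 29762.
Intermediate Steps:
Q(p) = (151 + p)/(2*p) (Q(p) = (151 + p)/((2*p)) = (151 + p)*(1/(2*p)) = (151 + p)/(2*p))
(267*(-55))/Q(-76) = (267*(-55))/(((1/2)*(151 - 76)/(-76))) = -14685/((1/2)*(-1/76)*75) = -14685/(-75/152) = -14685*(-152/75) = 148808/5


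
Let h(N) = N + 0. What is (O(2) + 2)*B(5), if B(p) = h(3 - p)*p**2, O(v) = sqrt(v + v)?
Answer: -200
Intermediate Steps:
O(v) = sqrt(2)*sqrt(v) (O(v) = sqrt(2*v) = sqrt(2)*sqrt(v))
h(N) = N
B(p) = p**2*(3 - p) (B(p) = (3 - p)*p**2 = p**2*(3 - p))
(O(2) + 2)*B(5) = (sqrt(2)*sqrt(2) + 2)*(5**2*(3 - 1*5)) = (2 + 2)*(25*(3 - 5)) = 4*(25*(-2)) = 4*(-50) = -200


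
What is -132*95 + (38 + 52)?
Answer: -12450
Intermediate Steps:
-132*95 + (38 + 52) = -12540 + 90 = -12450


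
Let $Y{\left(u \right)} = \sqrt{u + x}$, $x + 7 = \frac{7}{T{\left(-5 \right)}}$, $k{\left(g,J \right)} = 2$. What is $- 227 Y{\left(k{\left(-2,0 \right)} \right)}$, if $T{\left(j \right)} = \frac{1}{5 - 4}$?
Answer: $- 227 \sqrt{2} \approx -321.03$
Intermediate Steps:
$T{\left(j \right)} = 1$ ($T{\left(j \right)} = 1^{-1} = 1$)
$x = 0$ ($x = -7 + \frac{7}{1} = -7 + 7 \cdot 1 = -7 + 7 = 0$)
$Y{\left(u \right)} = \sqrt{u}$ ($Y{\left(u \right)} = \sqrt{u + 0} = \sqrt{u}$)
$- 227 Y{\left(k{\left(-2,0 \right)} \right)} = - 227 \sqrt{2}$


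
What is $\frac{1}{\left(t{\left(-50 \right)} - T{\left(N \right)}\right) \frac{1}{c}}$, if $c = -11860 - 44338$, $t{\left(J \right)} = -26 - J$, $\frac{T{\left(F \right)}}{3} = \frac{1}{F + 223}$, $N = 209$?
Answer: $- \frac{8092512}{3455} \approx -2342.3$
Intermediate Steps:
$T{\left(F \right)} = \frac{3}{223 + F}$ ($T{\left(F \right)} = \frac{3}{F + 223} = \frac{3}{223 + F}$)
$c = -56198$
$\frac{1}{\left(t{\left(-50 \right)} - T{\left(N \right)}\right) \frac{1}{c}} = \frac{1}{\left(\left(-26 - -50\right) - \frac{3}{223 + 209}\right) \frac{1}{-56198}} = \frac{1}{\left(\left(-26 + 50\right) - \frac{3}{432}\right) \left(- \frac{1}{56198}\right)} = \frac{1}{\left(24 - 3 \cdot \frac{1}{432}\right) \left(- \frac{1}{56198}\right)} = \frac{1}{\left(24 - \frac{1}{144}\right) \left(- \frac{1}{56198}\right)} = \frac{1}{\frac{3455}{144} \left(- \frac{1}{56198}\right)} = \frac{1}{- \frac{3455}{8092512}} = - \frac{8092512}{3455}$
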